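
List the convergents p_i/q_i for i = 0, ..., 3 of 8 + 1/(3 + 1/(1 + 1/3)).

8/1, 25/3, 33/4, 124/15

Using the convergent recurrence p_i = a_i*p_{i-1} + p_{i-2}, q_i = a_i*q_{i-1} + q_{i-2} with p_{-2}=0, p_{-1}=1, q_{-2}=1, q_{-1}=0:
  i=0: a_0=8, p_0 = 8*1 + 0 = 8, q_0 = 8*0 + 1 = 1.
  i=1: a_1=3, p_1 = 3*8 + 1 = 25, q_1 = 3*1 + 0 = 3.
  i=2: a_2=1, p_2 = 1*25 + 8 = 33, q_2 = 1*3 + 1 = 4.
  i=3: a_3=3, p_3 = 3*33 + 25 = 124, q_3 = 3*4 + 3 = 15.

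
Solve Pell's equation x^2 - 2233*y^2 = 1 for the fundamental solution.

First expand sqrt(2233) as a continued fraction. With x_i = (sqrt(2233) + m_i)/d_i and (m_0, d_0) = (0, 1): a_0 = floor(sqrt(2233)) = 47, since 47^2 = 2209 <= 2233 < 2304 = 48^2.
Iterate m_{i+1} = d_i*a_i - m_i, d_{i+1} = (2233 - m_{i+1}^2)/d_i, a_{i+1} = floor((a_0 + m_{i+1})/d_{i+1}):
  m_1 = 1*47 - 0 = 47, d_1 = (2233 - 47^2)/1 = 24/1 = 24, a_1 = floor((47 + 47)/24) = 3.
  m_2 = 24*3 - 47 = 25, d_2 = (2233 - 25^2)/24 = 1608/24 = 67, a_2 = floor((47 + 25)/67) = 1.
  m_3 = 67*1 - 25 = 42, d_3 = (2233 - 42^2)/67 = 469/67 = 7, a_3 = floor((47 + 42)/7) = 12.
  m_4 = 7*12 - 42 = 42, d_4 = (2233 - 42^2)/7 = 469/7 = 67, a_4 = floor((47 + 42)/67) = 1.
  m_5 = 67*1 - 42 = 25, d_5 = (2233 - 25^2)/67 = 1608/67 = 24, a_5 = floor((47 + 25)/24) = 3.
  m_6 = 24*3 - 25 = 47, d_6 = (2233 - 47^2)/24 = 24/24 = 1, a_6 = floor((47 + 47)/1) = 94.
  m_7 = 1*94 - 47 = 47, d_7 = (2233 - 47^2)/1 = 24/1 = 24: (m_7, d_7) = (m_1, d_1) = (47, 24), so from here the quotients repeat a_1, ..., a_6; the period length is 6.
So sqrt(2233) = [47; (3, 1, 12, 1, 3, 94)] with period length k = 6.
k is even, so the fundamental solution of x^2 - 2233y^2 = 1 is (p_{k-1}, q_{k-1}) = (p_5, q_5); compute convergents through index 5.
Convergents (p_i = a_i*p_{i-1} + p_{i-2}, q_i = a_i*q_{i-1} + q_{i-2} with p_{-2}=0, p_{-1}=1, q_{-2}=1, q_{-1}=0):
  i=0: a_0=47, p_0 = 47*1 + 0 = 47, q_0 = 47*0 + 1 = 1.
  i=1: a_1=3, p_1 = 3*47 + 1 = 142, q_1 = 3*1 + 0 = 3.
  i=2: a_2=1, p_2 = 1*142 + 47 = 189, q_2 = 1*3 + 1 = 4.
  i=3: a_3=12, p_3 = 12*189 + 142 = 2410, q_3 = 12*4 + 3 = 51.
  i=4: a_4=1, p_4 = 1*2410 + 189 = 2599, q_4 = 1*51 + 4 = 55.
  i=5: a_5=3, p_5 = 3*2599 + 2410 = 10207, q_5 = 3*55 + 51 = 216.
Check: 10207^2 - 2233*216^2 = 104182849 - 104182848 = 1, so (x, y) = (10207, 216) solves the equation, and by the theorem it is the least positive solution.

(x, y) = (10207, 216)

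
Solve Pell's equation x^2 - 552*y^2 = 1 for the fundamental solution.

First expand sqrt(552) as a continued fraction. With x_i = (sqrt(552) + m_i)/d_i and (m_0, d_0) = (0, 1): a_0 = floor(sqrt(552)) = 23, since 23^2 = 529 <= 552 < 576 = 24^2.
Iterate m_{i+1} = d_i*a_i - m_i, d_{i+1} = (552 - m_{i+1}^2)/d_i, a_{i+1} = floor((a_0 + m_{i+1})/d_{i+1}):
  m_1 = 1*23 - 0 = 23, d_1 = (552 - 23^2)/1 = 23/1 = 23, a_1 = floor((23 + 23)/23) = 2.
  m_2 = 23*2 - 23 = 23, d_2 = (552 - 23^2)/23 = 23/23 = 1, a_2 = floor((23 + 23)/1) = 46.
  m_3 = 1*46 - 23 = 23, d_3 = (552 - 23^2)/1 = 23/1 = 23: (m_3, d_3) = (m_1, d_1) = (23, 23), so from here the quotients repeat a_1, a_2; the period length is 2.
So sqrt(552) = [23; (2, 46)] with period length k = 2.
k is even, so the fundamental solution of x^2 - 552y^2 = 1 is (p_{k-1}, q_{k-1}) = (p_1, q_1); compute convergents through index 1.
Convergents (p_i = a_i*p_{i-1} + p_{i-2}, q_i = a_i*q_{i-1} + q_{i-2} with p_{-2}=0, p_{-1}=1, q_{-2}=1, q_{-1}=0):
  i=0: a_0=23, p_0 = 23*1 + 0 = 23, q_0 = 23*0 + 1 = 1.
  i=1: a_1=2, p_1 = 2*23 + 1 = 47, q_1 = 2*1 + 0 = 2.
Check: 47^2 - 552*2^2 = 2209 - 2208 = 1, so (x, y) = (47, 2) solves the equation, and by the theorem it is the least positive solution.

(x, y) = (47, 2)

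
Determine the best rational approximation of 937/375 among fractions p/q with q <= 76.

5/2

Expand x = 937/375 as a continued fraction with the Euclidean algorithm:
  937 = 2*375 + 187, so a_0 = 2.
  375 = 2*187 + 1, so a_1 = 2.
  187 = 187*1 + 0, so a_2 = 187.
so x = [2; 2, 187].
Convergents (p_i = a_i*p_{i-1} + p_{i-2}, q_i = a_i*q_{i-1} + q_{i-2} with p_{-2}=0, p_{-1}=1, q_{-2}=1, q_{-1}=0), until the denominator exceeds 76:
  i=0: a_0=2, p_0 = 2*1 + 0 = 2, q_0 = 2*0 + 1 = 1.
  i=1: a_1=2, p_1 = 2*2 + 1 = 5, q_1 = 2*1 + 0 = 2.
  i=2: a_2=187, p_2 = 187*5 + 2 = 937, q_2 = 187*2 + 1 = 375.
q_2 = 375 > 76, so the last convergent with denominator <= 76 is p_1/q_1 = 5/2.
The closest fraction with denominator <= 76 is either p_1/q_1 or the intermediate fraction (k*p_1 + p_0)/(k*q_1 + q_0) with the largest k >= 1 whose denominator stays <= 76; these approach x as k grows, and every other convergent or intermediate fraction in range is farther away.
Largest k: floor((76 - q_0)/q_1) = floor((76 - 1)/2) = 37.
That gives (37*5 + 2)/(37*2 + 1) = 187/75.
Compare the errors: |x - 5/2| = |937*2 - 5*375|/(375*2) = 1/750, and |x - 187/75| = |937*75 - 187*375|/(375*75) = 150/28125.
Cross-multiplying, 1*28125 = 28125 < 112500 = 150*750, so 1/750 is smaller: the convergent 5/2 is closer to x than 187/75.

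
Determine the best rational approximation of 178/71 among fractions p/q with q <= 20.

5/2

Expand x = 178/71 as a continued fraction with the Euclidean algorithm:
  178 = 2*71 + 36, so a_0 = 2.
  71 = 1*36 + 35, so a_1 = 1.
  36 = 1*35 + 1, so a_2 = 1.
  35 = 35*1 + 0, so a_3 = 35.
so x = [2; 1, 1, 35].
Convergents (p_i = a_i*p_{i-1} + p_{i-2}, q_i = a_i*q_{i-1} + q_{i-2} with p_{-2}=0, p_{-1}=1, q_{-2}=1, q_{-1}=0), until the denominator exceeds 20:
  i=0: a_0=2, p_0 = 2*1 + 0 = 2, q_0 = 2*0 + 1 = 1.
  i=1: a_1=1, p_1 = 1*2 + 1 = 3, q_1 = 1*1 + 0 = 1.
  i=2: a_2=1, p_2 = 1*3 + 2 = 5, q_2 = 1*1 + 1 = 2.
  i=3: a_3=35, p_3 = 35*5 + 3 = 178, q_3 = 35*2 + 1 = 71.
q_3 = 71 > 20, so the last convergent with denominator <= 20 is p_2/q_2 = 5/2.
The closest fraction with denominator <= 20 is either p_2/q_2 or the intermediate fraction (k*p_2 + p_1)/(k*q_2 + q_1) with the largest k >= 1 whose denominator stays <= 20; these approach x as k grows, and every other convergent or intermediate fraction in range is farther away.
Largest k: floor((20 - q_1)/q_2) = floor((20 - 1)/2) = 9.
That gives (9*5 + 3)/(9*2 + 1) = 48/19.
Compare the errors: |x - 5/2| = |178*2 - 5*71|/(71*2) = 1/142, and |x - 48/19| = |178*19 - 48*71|/(71*19) = 26/1349.
Cross-multiplying, 1*1349 = 1349 < 3692 = 26*142, so 1/142 is smaller: the convergent 5/2 is closer to x than 48/19.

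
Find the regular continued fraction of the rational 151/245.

Run the Euclidean algorithm on 151 and 245; the successive quotients are the partial quotients a_0, a_1, ... (each step inverts the fractional part left over by the previous one):
  151 = 0*245 + 151, so a_0 = 0.
  245 = 1*151 + 94, so a_1 = 1.
  151 = 1*94 + 57, so a_2 = 1.
  94 = 1*57 + 37, so a_3 = 1.
  57 = 1*37 + 20, so a_4 = 1.
  37 = 1*20 + 17, so a_5 = 1.
  20 = 1*17 + 3, so a_6 = 1.
  17 = 5*3 + 2, so a_7 = 5.
  3 = 1*2 + 1, so a_8 = 1.
  2 = 2*1 + 0, so a_9 = 2.
The remainder reaches 0 after 10 divisions, so the expansion has 10 partial quotients, read off in order.

[0; 1, 1, 1, 1, 1, 1, 5, 1, 2]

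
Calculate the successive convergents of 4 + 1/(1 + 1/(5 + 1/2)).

Using the convergent recurrence p_i = a_i*p_{i-1} + p_{i-2}, q_i = a_i*q_{i-1} + q_{i-2} with p_{-2}=0, p_{-1}=1, q_{-2}=1, q_{-1}=0:
  i=0: a_0=4, p_0 = 4*1 + 0 = 4, q_0 = 4*0 + 1 = 1.
  i=1: a_1=1, p_1 = 1*4 + 1 = 5, q_1 = 1*1 + 0 = 1.
  i=2: a_2=5, p_2 = 5*5 + 4 = 29, q_2 = 5*1 + 1 = 6.
  i=3: a_3=2, p_3 = 2*29 + 5 = 63, q_3 = 2*6 + 1 = 13.

4/1, 5/1, 29/6, 63/13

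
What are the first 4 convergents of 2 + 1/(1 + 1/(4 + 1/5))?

Using the convergent recurrence p_i = a_i*p_{i-1} + p_{i-2}, q_i = a_i*q_{i-1} + q_{i-2} with p_{-2}=0, p_{-1}=1, q_{-2}=1, q_{-1}=0:
  i=0: a_0=2, p_0 = 2*1 + 0 = 2, q_0 = 2*0 + 1 = 1.
  i=1: a_1=1, p_1 = 1*2 + 1 = 3, q_1 = 1*1 + 0 = 1.
  i=2: a_2=4, p_2 = 4*3 + 2 = 14, q_2 = 4*1 + 1 = 5.
  i=3: a_3=5, p_3 = 5*14 + 3 = 73, q_3 = 5*5 + 1 = 26.

2/1, 3/1, 14/5, 73/26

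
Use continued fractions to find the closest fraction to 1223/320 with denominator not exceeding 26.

65/17

Expand x = 1223/320 as a continued fraction with the Euclidean algorithm:
  1223 = 3*320 + 263, so a_0 = 3.
  320 = 1*263 + 57, so a_1 = 1.
  263 = 4*57 + 35, so a_2 = 4.
  57 = 1*35 + 22, so a_3 = 1.
  35 = 1*22 + 13, so a_4 = 1.
  22 = 1*13 + 9, so a_5 = 1.
  13 = 1*9 + 4, so a_6 = 1.
  9 = 2*4 + 1, so a_7 = 2.
  4 = 4*1 + 0, so a_8 = 4.
so x = [3; 1, 4, 1, 1, 1, 1, 2, 4].
Convergents (p_i = a_i*p_{i-1} + p_{i-2}, q_i = a_i*q_{i-1} + q_{i-2} with p_{-2}=0, p_{-1}=1, q_{-2}=1, q_{-1}=0), until the denominator exceeds 26:
  i=0: a_0=3, p_0 = 3*1 + 0 = 3, q_0 = 3*0 + 1 = 1.
  i=1: a_1=1, p_1 = 1*3 + 1 = 4, q_1 = 1*1 + 0 = 1.
  i=2: a_2=4, p_2 = 4*4 + 3 = 19, q_2 = 4*1 + 1 = 5.
  i=3: a_3=1, p_3 = 1*19 + 4 = 23, q_3 = 1*5 + 1 = 6.
  i=4: a_4=1, p_4 = 1*23 + 19 = 42, q_4 = 1*6 + 5 = 11.
  i=5: a_5=1, p_5 = 1*42 + 23 = 65, q_5 = 1*11 + 6 = 17.
  i=6: a_6=1, p_6 = 1*65 + 42 = 107, q_6 = 1*17 + 11 = 28.
q_6 = 28 > 26, so the last convergent with denominator <= 26 is p_5/q_5 = 65/17.
The closest fraction with denominator <= 26 is either p_5/q_5 or the intermediate fraction (k*p_5 + p_4)/(k*q_5 + q_4) with the largest k >= 1 whose denominator stays <= 26; these approach x as k grows, and every other convergent or intermediate fraction in range is farther away.
Largest k: floor((26 - q_4)/q_5) = floor((26 - 11)/17) = 0.
Since k = 0, no intermediate fraction beyond p_5/q_5 has denominator <= 26, so the convergent 65/17 is the closest (its error is |1223*17 - 65*320|/(320*17) = 9/5440).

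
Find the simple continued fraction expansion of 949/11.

[86; 3, 1, 2]

Run the Euclidean algorithm on 949 and 11; the successive quotients are the partial quotients a_0, a_1, ... (each step inverts the fractional part left over by the previous one):
  949 = 86*11 + 3, so a_0 = 86.
  11 = 3*3 + 2, so a_1 = 3.
  3 = 1*2 + 1, so a_2 = 1.
  2 = 2*1 + 0, so a_3 = 2.
The remainder reaches 0 after 4 divisions, so the expansion has 4 partial quotients, read off in order.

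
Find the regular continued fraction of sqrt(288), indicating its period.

Write x_i = (sqrt(288) + m_i)/d_i with (m_0, d_0) = (0, 1). a_0 = floor(sqrt(288)) = 16, since 16^2 = 256 <= 288 < 289 = 17^2.
Iterate m_{i+1} = d_i*a_i - m_i, d_{i+1} = (288 - m_{i+1}^2)/d_i, a_{i+1} = floor((a_0 + m_{i+1})/d_{i+1}):
  m_1 = 1*16 - 0 = 16, d_1 = (288 - 16^2)/1 = 32/1 = 32, a_1 = floor((16 + 16)/32) = 1.
  m_2 = 32*1 - 16 = 16, d_2 = (288 - 16^2)/32 = 32/32 = 1, a_2 = floor((16 + 16)/1) = 32.
  m_3 = 1*32 - 16 = 16, d_3 = (288 - 16^2)/1 = 32/1 = 32: (m_3, d_3) = (m_1, d_1) = (16, 32), so from here the quotients repeat a_1, a_2; the period length is 2.
Hence the expansion of sqrt(288) is a_0 = 16 followed by the repeating block 1, 32 (period 2).

[16; (1, 32)]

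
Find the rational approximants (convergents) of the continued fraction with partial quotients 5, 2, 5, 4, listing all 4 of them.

Using the convergent recurrence p_i = a_i*p_{i-1} + p_{i-2}, q_i = a_i*q_{i-1} + q_{i-2} with p_{-2}=0, p_{-1}=1, q_{-2}=1, q_{-1}=0:
  i=0: a_0=5, p_0 = 5*1 + 0 = 5, q_0 = 5*0 + 1 = 1.
  i=1: a_1=2, p_1 = 2*5 + 1 = 11, q_1 = 2*1 + 0 = 2.
  i=2: a_2=5, p_2 = 5*11 + 5 = 60, q_2 = 5*2 + 1 = 11.
  i=3: a_3=4, p_3 = 4*60 + 11 = 251, q_3 = 4*11 + 2 = 46.

5/1, 11/2, 60/11, 251/46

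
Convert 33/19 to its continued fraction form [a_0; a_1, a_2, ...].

Run the Euclidean algorithm on 33 and 19; the successive quotients are the partial quotients a_0, a_1, ... (each step inverts the fractional part left over by the previous one):
  33 = 1*19 + 14, so a_0 = 1.
  19 = 1*14 + 5, so a_1 = 1.
  14 = 2*5 + 4, so a_2 = 2.
  5 = 1*4 + 1, so a_3 = 1.
  4 = 4*1 + 0, so a_4 = 4.
The remainder reaches 0 after 5 divisions, so the expansion has 5 partial quotients, read off in order.

[1; 1, 2, 1, 4]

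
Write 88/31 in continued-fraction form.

[2; 1, 5, 5]

Run the Euclidean algorithm on 88 and 31; the successive quotients are the partial quotients a_0, a_1, ... (each step inverts the fractional part left over by the previous one):
  88 = 2*31 + 26, so a_0 = 2.
  31 = 1*26 + 5, so a_1 = 1.
  26 = 5*5 + 1, so a_2 = 5.
  5 = 5*1 + 0, so a_3 = 5.
The remainder reaches 0 after 4 divisions, so the expansion has 4 partial quotients, read off in order.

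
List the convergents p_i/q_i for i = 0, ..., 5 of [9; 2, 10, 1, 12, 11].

9/1, 19/2, 199/21, 218/23, 2815/297, 31183/3290

Using the convergent recurrence p_i = a_i*p_{i-1} + p_{i-2}, q_i = a_i*q_{i-1} + q_{i-2} with p_{-2}=0, p_{-1}=1, q_{-2}=1, q_{-1}=0:
  i=0: a_0=9, p_0 = 9*1 + 0 = 9, q_0 = 9*0 + 1 = 1.
  i=1: a_1=2, p_1 = 2*9 + 1 = 19, q_1 = 2*1 + 0 = 2.
  i=2: a_2=10, p_2 = 10*19 + 9 = 199, q_2 = 10*2 + 1 = 21.
  i=3: a_3=1, p_3 = 1*199 + 19 = 218, q_3 = 1*21 + 2 = 23.
  i=4: a_4=12, p_4 = 12*218 + 199 = 2815, q_4 = 12*23 + 21 = 297.
  i=5: a_5=11, p_5 = 11*2815 + 218 = 31183, q_5 = 11*297 + 23 = 3290.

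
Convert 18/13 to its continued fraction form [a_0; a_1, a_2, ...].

Run the Euclidean algorithm on 18 and 13; the successive quotients are the partial quotients a_0, a_1, ... (each step inverts the fractional part left over by the previous one):
  18 = 1*13 + 5, so a_0 = 1.
  13 = 2*5 + 3, so a_1 = 2.
  5 = 1*3 + 2, so a_2 = 1.
  3 = 1*2 + 1, so a_3 = 1.
  2 = 2*1 + 0, so a_4 = 2.
The remainder reaches 0 after 5 divisions, so the expansion has 5 partial quotients, read off in order.

[1; 2, 1, 1, 2]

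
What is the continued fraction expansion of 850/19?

[44; 1, 2, 1, 4]

Run the Euclidean algorithm on 850 and 19; the successive quotients are the partial quotients a_0, a_1, ... (each step inverts the fractional part left over by the previous one):
  850 = 44*19 + 14, so a_0 = 44.
  19 = 1*14 + 5, so a_1 = 1.
  14 = 2*5 + 4, so a_2 = 2.
  5 = 1*4 + 1, so a_3 = 1.
  4 = 4*1 + 0, so a_4 = 4.
The remainder reaches 0 after 5 divisions, so the expansion has 5 partial quotients, read off in order.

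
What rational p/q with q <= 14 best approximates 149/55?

Expand x = 149/55 as a continued fraction with the Euclidean algorithm:
  149 = 2*55 + 39, so a_0 = 2.
  55 = 1*39 + 16, so a_1 = 1.
  39 = 2*16 + 7, so a_2 = 2.
  16 = 2*7 + 2, so a_3 = 2.
  7 = 3*2 + 1, so a_4 = 3.
  2 = 2*1 + 0, so a_5 = 2.
so x = [2; 1, 2, 2, 3, 2].
Convergents (p_i = a_i*p_{i-1} + p_{i-2}, q_i = a_i*q_{i-1} + q_{i-2} with p_{-2}=0, p_{-1}=1, q_{-2}=1, q_{-1}=0), until the denominator exceeds 14:
  i=0: a_0=2, p_0 = 2*1 + 0 = 2, q_0 = 2*0 + 1 = 1.
  i=1: a_1=1, p_1 = 1*2 + 1 = 3, q_1 = 1*1 + 0 = 1.
  i=2: a_2=2, p_2 = 2*3 + 2 = 8, q_2 = 2*1 + 1 = 3.
  i=3: a_3=2, p_3 = 2*8 + 3 = 19, q_3 = 2*3 + 1 = 7.
  i=4: a_4=3, p_4 = 3*19 + 8 = 65, q_4 = 3*7 + 3 = 24.
q_4 = 24 > 14, so the last convergent with denominator <= 14 is p_3/q_3 = 19/7.
The closest fraction with denominator <= 14 is either p_3/q_3 or the intermediate fraction (k*p_3 + p_2)/(k*q_3 + q_2) with the largest k >= 1 whose denominator stays <= 14; these approach x as k grows, and every other convergent or intermediate fraction in range is farther away.
Largest k: floor((14 - q_2)/q_3) = floor((14 - 3)/7) = 1.
That gives (1*19 + 8)/(1*7 + 3) = 27/10.
Compare the errors: |x - 19/7| = |149*7 - 19*55|/(55*7) = 2/385, and |x - 27/10| = |149*10 - 27*55|/(55*10) = 5/550.
Cross-multiplying, 2*550 = 1100 < 1925 = 5*385, so 2/385 is smaller: the convergent 19/7 is closer to x than 27/10.

19/7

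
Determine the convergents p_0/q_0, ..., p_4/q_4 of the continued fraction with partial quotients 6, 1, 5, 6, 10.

Using the convergent recurrence p_i = a_i*p_{i-1} + p_{i-2}, q_i = a_i*q_{i-1} + q_{i-2} with p_{-2}=0, p_{-1}=1, q_{-2}=1, q_{-1}=0:
  i=0: a_0=6, p_0 = 6*1 + 0 = 6, q_0 = 6*0 + 1 = 1.
  i=1: a_1=1, p_1 = 1*6 + 1 = 7, q_1 = 1*1 + 0 = 1.
  i=2: a_2=5, p_2 = 5*7 + 6 = 41, q_2 = 5*1 + 1 = 6.
  i=3: a_3=6, p_3 = 6*41 + 7 = 253, q_3 = 6*6 + 1 = 37.
  i=4: a_4=10, p_4 = 10*253 + 41 = 2571, q_4 = 10*37 + 6 = 376.

6/1, 7/1, 41/6, 253/37, 2571/376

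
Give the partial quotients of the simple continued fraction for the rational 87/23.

Run the Euclidean algorithm on 87 and 23; the successive quotients are the partial quotients a_0, a_1, ... (each step inverts the fractional part left over by the previous one):
  87 = 3*23 + 18, so a_0 = 3.
  23 = 1*18 + 5, so a_1 = 1.
  18 = 3*5 + 3, so a_2 = 3.
  5 = 1*3 + 2, so a_3 = 1.
  3 = 1*2 + 1, so a_4 = 1.
  2 = 2*1 + 0, so a_5 = 2.
The remainder reaches 0 after 6 divisions, so the expansion has 6 partial quotients, read off in order.

[3; 1, 3, 1, 1, 2]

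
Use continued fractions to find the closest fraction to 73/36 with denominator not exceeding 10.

2/1

Expand x = 73/36 as a continued fraction with the Euclidean algorithm:
  73 = 2*36 + 1, so a_0 = 2.
  36 = 36*1 + 0, so a_1 = 36.
so x = [2; 36].
Convergents (p_i = a_i*p_{i-1} + p_{i-2}, q_i = a_i*q_{i-1} + q_{i-2} with p_{-2}=0, p_{-1}=1, q_{-2}=1, q_{-1}=0), until the denominator exceeds 10:
  i=0: a_0=2, p_0 = 2*1 + 0 = 2, q_0 = 2*0 + 1 = 1.
  i=1: a_1=36, p_1 = 36*2 + 1 = 73, q_1 = 36*1 + 0 = 36.
q_1 = 36 > 10, so the last convergent with denominator <= 10 is p_0/q_0 = 2/1.
The closest fraction with denominator <= 10 is either p_0/q_0 or the intermediate fraction (k*p_0 + p_{-1})/(k*q_0 + q_{-1}) with the largest k >= 1 whose denominator stays <= 10; these approach x as k grows, and every other convergent or intermediate fraction in range is farther away.
Largest k: floor((10 - q_{-1})/q_0) = floor((10 - 0)/1) = 10 (using the seeds p_{-1} = 1, q_{-1} = 0).
That gives (10*2 + 1)/(10*1 + 0) = 21/10.
Compare the errors: |x - 2/1| = |73*1 - 2*36|/(36*1) = 1/36, and |x - 21/10| = |73*10 - 21*36|/(36*10) = 26/360.
Cross-multiplying, 1*360 = 360 < 936 = 26*36, so 1/36 is smaller: the convergent 2/1 is closer to x than 21/10.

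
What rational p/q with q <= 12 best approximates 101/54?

Expand x = 101/54 as a continued fraction with the Euclidean algorithm:
  101 = 1*54 + 47, so a_0 = 1.
  54 = 1*47 + 7, so a_1 = 1.
  47 = 6*7 + 5, so a_2 = 6.
  7 = 1*5 + 2, so a_3 = 1.
  5 = 2*2 + 1, so a_4 = 2.
  2 = 2*1 + 0, so a_5 = 2.
so x = [1; 1, 6, 1, 2, 2].
Convergents (p_i = a_i*p_{i-1} + p_{i-2}, q_i = a_i*q_{i-1} + q_{i-2} with p_{-2}=0, p_{-1}=1, q_{-2}=1, q_{-1}=0), until the denominator exceeds 12:
  i=0: a_0=1, p_0 = 1*1 + 0 = 1, q_0 = 1*0 + 1 = 1.
  i=1: a_1=1, p_1 = 1*1 + 1 = 2, q_1 = 1*1 + 0 = 1.
  i=2: a_2=6, p_2 = 6*2 + 1 = 13, q_2 = 6*1 + 1 = 7.
  i=3: a_3=1, p_3 = 1*13 + 2 = 15, q_3 = 1*7 + 1 = 8.
  i=4: a_4=2, p_4 = 2*15 + 13 = 43, q_4 = 2*8 + 7 = 23.
q_4 = 23 > 12, so the last convergent with denominator <= 12 is p_3/q_3 = 15/8.
The closest fraction with denominator <= 12 is either p_3/q_3 or the intermediate fraction (k*p_3 + p_2)/(k*q_3 + q_2) with the largest k >= 1 whose denominator stays <= 12; these approach x as k grows, and every other convergent or intermediate fraction in range is farther away.
Largest k: floor((12 - q_2)/q_3) = floor((12 - 7)/8) = 0.
Since k = 0, no intermediate fraction beyond p_3/q_3 has denominator <= 12, so the convergent 15/8 is the closest (its error is |101*8 - 15*54|/(54*8) = 2/432).

15/8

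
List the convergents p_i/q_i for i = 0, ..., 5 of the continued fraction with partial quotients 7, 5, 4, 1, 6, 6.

7/1, 36/5, 151/21, 187/26, 1273/177, 7825/1088

Using the convergent recurrence p_i = a_i*p_{i-1} + p_{i-2}, q_i = a_i*q_{i-1} + q_{i-2} with p_{-2}=0, p_{-1}=1, q_{-2}=1, q_{-1}=0:
  i=0: a_0=7, p_0 = 7*1 + 0 = 7, q_0 = 7*0 + 1 = 1.
  i=1: a_1=5, p_1 = 5*7 + 1 = 36, q_1 = 5*1 + 0 = 5.
  i=2: a_2=4, p_2 = 4*36 + 7 = 151, q_2 = 4*5 + 1 = 21.
  i=3: a_3=1, p_3 = 1*151 + 36 = 187, q_3 = 1*21 + 5 = 26.
  i=4: a_4=6, p_4 = 6*187 + 151 = 1273, q_4 = 6*26 + 21 = 177.
  i=5: a_5=6, p_5 = 6*1273 + 187 = 7825, q_5 = 6*177 + 26 = 1088.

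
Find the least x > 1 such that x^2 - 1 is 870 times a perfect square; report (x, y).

First expand sqrt(870) as a continued fraction. With x_i = (sqrt(870) + m_i)/d_i and (m_0, d_0) = (0, 1): a_0 = floor(sqrt(870)) = 29, since 29^2 = 841 <= 870 < 900 = 30^2.
Iterate m_{i+1} = d_i*a_i - m_i, d_{i+1} = (870 - m_{i+1}^2)/d_i, a_{i+1} = floor((a_0 + m_{i+1})/d_{i+1}):
  m_1 = 1*29 - 0 = 29, d_1 = (870 - 29^2)/1 = 29/1 = 29, a_1 = floor((29 + 29)/29) = 2.
  m_2 = 29*2 - 29 = 29, d_2 = (870 - 29^2)/29 = 29/29 = 1, a_2 = floor((29 + 29)/1) = 58.
  m_3 = 1*58 - 29 = 29, d_3 = (870 - 29^2)/1 = 29/1 = 29: (m_3, d_3) = (m_1, d_1) = (29, 29), so from here the quotients repeat a_1, a_2; the period length is 2.
So sqrt(870) = [29; (2, 58)] with period length k = 2.
k is even, so the fundamental solution of x^2 - 870y^2 = 1 is (p_{k-1}, q_{k-1}) = (p_1, q_1); compute convergents through index 1.
Convergents (p_i = a_i*p_{i-1} + p_{i-2}, q_i = a_i*q_{i-1} + q_{i-2} with p_{-2}=0, p_{-1}=1, q_{-2}=1, q_{-1}=0):
  i=0: a_0=29, p_0 = 29*1 + 0 = 29, q_0 = 29*0 + 1 = 1.
  i=1: a_1=2, p_1 = 2*29 + 1 = 59, q_1 = 2*1 + 0 = 2.
Check: 59^2 - 870*2^2 = 3481 - 3480 = 1, so (x, y) = (59, 2) solves the equation, and by the theorem it is the least positive solution.

(x, y) = (59, 2)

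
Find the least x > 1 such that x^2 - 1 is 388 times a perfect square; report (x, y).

(x, y) = (62809633, 3188676)

First expand sqrt(388) as a continued fraction. With x_i = (sqrt(388) + m_i)/d_i and (m_0, d_0) = (0, 1): a_0 = floor(sqrt(388)) = 19, since 19^2 = 361 <= 388 < 400 = 20^2.
Iterate m_{i+1} = d_i*a_i - m_i, d_{i+1} = (388 - m_{i+1}^2)/d_i, a_{i+1} = floor((a_0 + m_{i+1})/d_{i+1}):
  m_1 = 1*19 - 0 = 19, d_1 = (388 - 19^2)/1 = 27/1 = 27, a_1 = floor((19 + 19)/27) = 1.
  m_2 = 27*1 - 19 = 8, d_2 = (388 - 8^2)/27 = 324/27 = 12, a_2 = floor((19 + 8)/12) = 2.
  m_3 = 12*2 - 8 = 16, d_3 = (388 - 16^2)/12 = 132/12 = 11, a_3 = floor((19 + 16)/11) = 3.
  m_4 = 11*3 - 16 = 17, d_4 = (388 - 17^2)/11 = 99/11 = 9, a_4 = floor((19 + 17)/9) = 4.
  m_5 = 9*4 - 17 = 19, d_5 = (388 - 19^2)/9 = 27/9 = 3, a_5 = floor((19 + 19)/3) = 12.
  m_6 = 3*12 - 19 = 17, d_6 = (388 - 17^2)/3 = 99/3 = 33, a_6 = floor((19 + 17)/33) = 1.
  m_7 = 33*1 - 17 = 16, d_7 = (388 - 16^2)/33 = 132/33 = 4, a_7 = floor((19 + 16)/4) = 8.
  m_8 = 4*8 - 16 = 16, d_8 = (388 - 16^2)/4 = 132/4 = 33, a_8 = floor((19 + 16)/33) = 1.
  m_9 = 33*1 - 16 = 17, d_9 = (388 - 17^2)/33 = 99/33 = 3, a_9 = floor((19 + 17)/3) = 12.
  m_10 = 3*12 - 17 = 19, d_10 = (388 - 19^2)/3 = 27/3 = 9, a_10 = floor((19 + 19)/9) = 4.
  m_11 = 9*4 - 19 = 17, d_11 = (388 - 17^2)/9 = 99/9 = 11, a_11 = floor((19 + 17)/11) = 3.
  m_12 = 11*3 - 17 = 16, d_12 = (388 - 16^2)/11 = 132/11 = 12, a_12 = floor((19 + 16)/12) = 2.
  m_13 = 12*2 - 16 = 8, d_13 = (388 - 8^2)/12 = 324/12 = 27, a_13 = floor((19 + 8)/27) = 1.
  m_14 = 27*1 - 8 = 19, d_14 = (388 - 19^2)/27 = 27/27 = 1, a_14 = floor((19 + 19)/1) = 38.
  m_15 = 1*38 - 19 = 19, d_15 = (388 - 19^2)/1 = 27/1 = 27: (m_15, d_15) = (m_1, d_1) = (19, 27), so from here the quotients repeat a_1, ..., a_14; the period length is 14.
So sqrt(388) = [19; (1, 2, 3, 4, 12, 1, 8, 1, 12, 4, 3, 2, 1, 38)] with period length k = 14.
k is even, so the fundamental solution of x^2 - 388y^2 = 1 is (p_{k-1}, q_{k-1}) = (p_13, q_13); compute convergents through index 13.
Convergents (p_i = a_i*p_{i-1} + p_{i-2}, q_i = a_i*q_{i-1} + q_{i-2} with p_{-2}=0, p_{-1}=1, q_{-2}=1, q_{-1}=0):
  i=0: a_0=19, p_0 = 19*1 + 0 = 19, q_0 = 19*0 + 1 = 1.
  i=1: a_1=1, p_1 = 1*19 + 1 = 20, q_1 = 1*1 + 0 = 1.
  i=2: a_2=2, p_2 = 2*20 + 19 = 59, q_2 = 2*1 + 1 = 3.
  i=3: a_3=3, p_3 = 3*59 + 20 = 197, q_3 = 3*3 + 1 = 10.
  i=4: a_4=4, p_4 = 4*197 + 59 = 847, q_4 = 4*10 + 3 = 43.
  i=5: a_5=12, p_5 = 12*847 + 197 = 10361, q_5 = 12*43 + 10 = 526.
  i=6: a_6=1, p_6 = 1*10361 + 847 = 11208, q_6 = 1*526 + 43 = 569.
  i=7: a_7=8, p_7 = 8*11208 + 10361 = 100025, q_7 = 8*569 + 526 = 5078.
  i=8: a_8=1, p_8 = 1*100025 + 11208 = 111233, q_8 = 1*5078 + 569 = 5647.
  i=9: a_9=12, p_9 = 12*111233 + 100025 = 1434821, q_9 = 12*5647 + 5078 = 72842.
  i=10: a_10=4, p_10 = 4*1434821 + 111233 = 5850517, q_10 = 4*72842 + 5647 = 297015.
  i=11: a_11=3, p_11 = 3*5850517 + 1434821 = 18986372, q_11 = 3*297015 + 72842 = 963887.
  i=12: a_12=2, p_12 = 2*18986372 + 5850517 = 43823261, q_12 = 2*963887 + 297015 = 2224789.
  i=13: a_13=1, p_13 = 1*43823261 + 18986372 = 62809633, q_13 = 1*2224789 + 963887 = 3188676.
Check: 62809633^2 - 388*3188676^2 = 3945049997594689 - 3945049997594688 = 1, so (x, y) = (62809633, 3188676) solves the equation, and by the theorem it is the least positive solution.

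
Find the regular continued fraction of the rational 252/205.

[1; 4, 2, 1, 3, 4]

Run the Euclidean algorithm on 252 and 205; the successive quotients are the partial quotients a_0, a_1, ... (each step inverts the fractional part left over by the previous one):
  252 = 1*205 + 47, so a_0 = 1.
  205 = 4*47 + 17, so a_1 = 4.
  47 = 2*17 + 13, so a_2 = 2.
  17 = 1*13 + 4, so a_3 = 1.
  13 = 3*4 + 1, so a_4 = 3.
  4 = 4*1 + 0, so a_5 = 4.
The remainder reaches 0 after 6 divisions, so the expansion has 6 partial quotients, read off in order.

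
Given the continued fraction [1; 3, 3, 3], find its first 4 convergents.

1/1, 4/3, 13/10, 43/33

Using the convergent recurrence p_i = a_i*p_{i-1} + p_{i-2}, q_i = a_i*q_{i-1} + q_{i-2} with p_{-2}=0, p_{-1}=1, q_{-2}=1, q_{-1}=0:
  i=0: a_0=1, p_0 = 1*1 + 0 = 1, q_0 = 1*0 + 1 = 1.
  i=1: a_1=3, p_1 = 3*1 + 1 = 4, q_1 = 3*1 + 0 = 3.
  i=2: a_2=3, p_2 = 3*4 + 1 = 13, q_2 = 3*3 + 1 = 10.
  i=3: a_3=3, p_3 = 3*13 + 4 = 43, q_3 = 3*10 + 3 = 33.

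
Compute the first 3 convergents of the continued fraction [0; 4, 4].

Using the convergent recurrence p_i = a_i*p_{i-1} + p_{i-2}, q_i = a_i*q_{i-1} + q_{i-2} with p_{-2}=0, p_{-1}=1, q_{-2}=1, q_{-1}=0:
  i=0: a_0=0, p_0 = 0*1 + 0 = 0, q_0 = 0*0 + 1 = 1.
  i=1: a_1=4, p_1 = 4*0 + 1 = 1, q_1 = 4*1 + 0 = 4.
  i=2: a_2=4, p_2 = 4*1 + 0 = 4, q_2 = 4*4 + 1 = 17.

0/1, 1/4, 4/17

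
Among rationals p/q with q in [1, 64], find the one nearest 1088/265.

Expand x = 1088/265 as a continued fraction with the Euclidean algorithm:
  1088 = 4*265 + 28, so a_0 = 4.
  265 = 9*28 + 13, so a_1 = 9.
  28 = 2*13 + 2, so a_2 = 2.
  13 = 6*2 + 1, so a_3 = 6.
  2 = 2*1 + 0, so a_4 = 2.
so x = [4; 9, 2, 6, 2].
Convergents (p_i = a_i*p_{i-1} + p_{i-2}, q_i = a_i*q_{i-1} + q_{i-2} with p_{-2}=0, p_{-1}=1, q_{-2}=1, q_{-1}=0), until the denominator exceeds 64:
  i=0: a_0=4, p_0 = 4*1 + 0 = 4, q_0 = 4*0 + 1 = 1.
  i=1: a_1=9, p_1 = 9*4 + 1 = 37, q_1 = 9*1 + 0 = 9.
  i=2: a_2=2, p_2 = 2*37 + 4 = 78, q_2 = 2*9 + 1 = 19.
  i=3: a_3=6, p_3 = 6*78 + 37 = 505, q_3 = 6*19 + 9 = 123.
q_3 = 123 > 64, so the last convergent with denominator <= 64 is p_2/q_2 = 78/19.
The closest fraction with denominator <= 64 is either p_2/q_2 or the intermediate fraction (k*p_2 + p_1)/(k*q_2 + q_1) with the largest k >= 1 whose denominator stays <= 64; these approach x as k grows, and every other convergent or intermediate fraction in range is farther away.
Largest k: floor((64 - q_1)/q_2) = floor((64 - 9)/19) = 2.
That gives (2*78 + 37)/(2*19 + 9) = 193/47.
Compare the errors: |x - 78/19| = |1088*19 - 78*265|/(265*19) = 2/5035, and |x - 193/47| = |1088*47 - 193*265|/(265*47) = 9/12455.
Cross-multiplying, 2*12455 = 24910 < 45315 = 9*5035, so 2/5035 is smaller: the convergent 78/19 is closer to x than 193/47.

78/19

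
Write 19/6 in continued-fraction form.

Run the Euclidean algorithm on 19 and 6; the successive quotients are the partial quotients a_0, a_1, ... (each step inverts the fractional part left over by the previous one):
  19 = 3*6 + 1, so a_0 = 3.
  6 = 6*1 + 0, so a_1 = 6.
The remainder reaches 0 after 2 divisions, so the expansion has 2 partial quotients, read off in order.

[3; 6]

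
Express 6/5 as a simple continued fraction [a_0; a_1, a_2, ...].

[1; 5]

Run the Euclidean algorithm on 6 and 5; the successive quotients are the partial quotients a_0, a_1, ... (each step inverts the fractional part left over by the previous one):
  6 = 1*5 + 1, so a_0 = 1.
  5 = 5*1 + 0, so a_1 = 5.
The remainder reaches 0 after 2 divisions, so the expansion has 2 partial quotients, read off in order.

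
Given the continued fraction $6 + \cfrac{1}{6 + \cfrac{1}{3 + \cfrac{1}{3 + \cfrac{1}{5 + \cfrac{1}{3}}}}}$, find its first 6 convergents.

Using the convergent recurrence p_i = a_i*p_{i-1} + p_{i-2}, q_i = a_i*q_{i-1} + q_{i-2} with p_{-2}=0, p_{-1}=1, q_{-2}=1, q_{-1}=0:
  i=0: a_0=6, p_0 = 6*1 + 0 = 6, q_0 = 6*0 + 1 = 1.
  i=1: a_1=6, p_1 = 6*6 + 1 = 37, q_1 = 6*1 + 0 = 6.
  i=2: a_2=3, p_2 = 3*37 + 6 = 117, q_2 = 3*6 + 1 = 19.
  i=3: a_3=3, p_3 = 3*117 + 37 = 388, q_3 = 3*19 + 6 = 63.
  i=4: a_4=5, p_4 = 5*388 + 117 = 2057, q_4 = 5*63 + 19 = 334.
  i=5: a_5=3, p_5 = 3*2057 + 388 = 6559, q_5 = 3*334 + 63 = 1065.

6/1, 37/6, 117/19, 388/63, 2057/334, 6559/1065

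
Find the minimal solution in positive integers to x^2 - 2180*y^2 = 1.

First expand sqrt(2180) as a continued fraction. With x_i = (sqrt(2180) + m_i)/d_i and (m_0, d_0) = (0, 1): a_0 = floor(sqrt(2180)) = 46, since 46^2 = 2116 <= 2180 < 2209 = 47^2.
Iterate m_{i+1} = d_i*a_i - m_i, d_{i+1} = (2180 - m_{i+1}^2)/d_i, a_{i+1} = floor((a_0 + m_{i+1})/d_{i+1}):
  m_1 = 1*46 - 0 = 46, d_1 = (2180 - 46^2)/1 = 64/1 = 64, a_1 = floor((46 + 46)/64) = 1.
  m_2 = 64*1 - 46 = 18, d_2 = (2180 - 18^2)/64 = 1856/64 = 29, a_2 = floor((46 + 18)/29) = 2.
  m_3 = 29*2 - 18 = 40, d_3 = (2180 - 40^2)/29 = 580/29 = 20, a_3 = floor((46 + 40)/20) = 4.
  m_4 = 20*4 - 40 = 40, d_4 = (2180 - 40^2)/20 = 580/20 = 29, a_4 = floor((46 + 40)/29) = 2.
  m_5 = 29*2 - 40 = 18, d_5 = (2180 - 18^2)/29 = 1856/29 = 64, a_5 = floor((46 + 18)/64) = 1.
  m_6 = 64*1 - 18 = 46, d_6 = (2180 - 46^2)/64 = 64/64 = 1, a_6 = floor((46 + 46)/1) = 92.
  m_7 = 1*92 - 46 = 46, d_7 = (2180 - 46^2)/1 = 64/1 = 64: (m_7, d_7) = (m_1, d_1) = (46, 64), so from here the quotients repeat a_1, ..., a_6; the period length is 6.
So sqrt(2180) = [46; (1, 2, 4, 2, 1, 92)] with period length k = 6.
k is even, so the fundamental solution of x^2 - 2180y^2 = 1 is (p_{k-1}, q_{k-1}) = (p_5, q_5); compute convergents through index 5.
Convergents (p_i = a_i*p_{i-1} + p_{i-2}, q_i = a_i*q_{i-1} + q_{i-2} with p_{-2}=0, p_{-1}=1, q_{-2}=1, q_{-1}=0):
  i=0: a_0=46, p_0 = 46*1 + 0 = 46, q_0 = 46*0 + 1 = 1.
  i=1: a_1=1, p_1 = 1*46 + 1 = 47, q_1 = 1*1 + 0 = 1.
  i=2: a_2=2, p_2 = 2*47 + 46 = 140, q_2 = 2*1 + 1 = 3.
  i=3: a_3=4, p_3 = 4*140 + 47 = 607, q_3 = 4*3 + 1 = 13.
  i=4: a_4=2, p_4 = 2*607 + 140 = 1354, q_4 = 2*13 + 3 = 29.
  i=5: a_5=1, p_5 = 1*1354 + 607 = 1961, q_5 = 1*29 + 13 = 42.
Check: 1961^2 - 2180*42^2 = 3845521 - 3845520 = 1, so (x, y) = (1961, 42) solves the equation, and by the theorem it is the least positive solution.

(x, y) = (1961, 42)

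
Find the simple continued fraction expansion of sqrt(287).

[16; (1, 15, 1, 32)]

Write x_i = (sqrt(287) + m_i)/d_i with (m_0, d_0) = (0, 1). a_0 = floor(sqrt(287)) = 16, since 16^2 = 256 <= 287 < 289 = 17^2.
Iterate m_{i+1} = d_i*a_i - m_i, d_{i+1} = (287 - m_{i+1}^2)/d_i, a_{i+1} = floor((a_0 + m_{i+1})/d_{i+1}):
  m_1 = 1*16 - 0 = 16, d_1 = (287 - 16^2)/1 = 31/1 = 31, a_1 = floor((16 + 16)/31) = 1.
  m_2 = 31*1 - 16 = 15, d_2 = (287 - 15^2)/31 = 62/31 = 2, a_2 = floor((16 + 15)/2) = 15.
  m_3 = 2*15 - 15 = 15, d_3 = (287 - 15^2)/2 = 62/2 = 31, a_3 = floor((16 + 15)/31) = 1.
  m_4 = 31*1 - 15 = 16, d_4 = (287 - 16^2)/31 = 31/31 = 1, a_4 = floor((16 + 16)/1) = 32.
  m_5 = 1*32 - 16 = 16, d_5 = (287 - 16^2)/1 = 31/1 = 31: (m_5, d_5) = (m_1, d_1) = (16, 31), so from here the quotients repeat a_1, ..., a_4; the period length is 4.
Hence the expansion of sqrt(287) is a_0 = 16 followed by the repeating block 1, 15, 1, 32 (period 4).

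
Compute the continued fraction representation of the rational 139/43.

[3; 4, 3, 3]

Run the Euclidean algorithm on 139 and 43; the successive quotients are the partial quotients a_0, a_1, ... (each step inverts the fractional part left over by the previous one):
  139 = 3*43 + 10, so a_0 = 3.
  43 = 4*10 + 3, so a_1 = 4.
  10 = 3*3 + 1, so a_2 = 3.
  3 = 3*1 + 0, so a_3 = 3.
The remainder reaches 0 after 4 divisions, so the expansion has 4 partial quotients, read off in order.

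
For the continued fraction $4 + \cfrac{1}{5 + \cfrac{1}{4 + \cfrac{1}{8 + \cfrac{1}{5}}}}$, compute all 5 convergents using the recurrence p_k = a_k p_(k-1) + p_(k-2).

4/1, 21/5, 88/21, 725/173, 3713/886

Using the convergent recurrence p_i = a_i*p_{i-1} + p_{i-2}, q_i = a_i*q_{i-1} + q_{i-2} with p_{-2}=0, p_{-1}=1, q_{-2}=1, q_{-1}=0:
  i=0: a_0=4, p_0 = 4*1 + 0 = 4, q_0 = 4*0 + 1 = 1.
  i=1: a_1=5, p_1 = 5*4 + 1 = 21, q_1 = 5*1 + 0 = 5.
  i=2: a_2=4, p_2 = 4*21 + 4 = 88, q_2 = 4*5 + 1 = 21.
  i=3: a_3=8, p_3 = 8*88 + 21 = 725, q_3 = 8*21 + 5 = 173.
  i=4: a_4=5, p_4 = 5*725 + 88 = 3713, q_4 = 5*173 + 21 = 886.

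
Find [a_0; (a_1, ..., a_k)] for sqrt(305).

[17; (2, 6, 2, 34)]

Write x_i = (sqrt(305) + m_i)/d_i with (m_0, d_0) = (0, 1). a_0 = floor(sqrt(305)) = 17, since 17^2 = 289 <= 305 < 324 = 18^2.
Iterate m_{i+1} = d_i*a_i - m_i, d_{i+1} = (305 - m_{i+1}^2)/d_i, a_{i+1} = floor((a_0 + m_{i+1})/d_{i+1}):
  m_1 = 1*17 - 0 = 17, d_1 = (305 - 17^2)/1 = 16/1 = 16, a_1 = floor((17 + 17)/16) = 2.
  m_2 = 16*2 - 17 = 15, d_2 = (305 - 15^2)/16 = 80/16 = 5, a_2 = floor((17 + 15)/5) = 6.
  m_3 = 5*6 - 15 = 15, d_3 = (305 - 15^2)/5 = 80/5 = 16, a_3 = floor((17 + 15)/16) = 2.
  m_4 = 16*2 - 15 = 17, d_4 = (305 - 17^2)/16 = 16/16 = 1, a_4 = floor((17 + 17)/1) = 34.
  m_5 = 1*34 - 17 = 17, d_5 = (305 - 17^2)/1 = 16/1 = 16: (m_5, d_5) = (m_1, d_1) = (17, 16), so from here the quotients repeat a_1, ..., a_4; the period length is 4.
Hence the expansion of sqrt(305) is a_0 = 17 followed by the repeating block 2, 6, 2, 34 (period 4).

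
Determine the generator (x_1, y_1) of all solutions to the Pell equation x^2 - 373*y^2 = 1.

First expand sqrt(373) as a continued fraction. With x_i = (sqrt(373) + m_i)/d_i and (m_0, d_0) = (0, 1): a_0 = floor(sqrt(373)) = 19, since 19^2 = 361 <= 373 < 400 = 20^2.
Iterate m_{i+1} = d_i*a_i - m_i, d_{i+1} = (373 - m_{i+1}^2)/d_i, a_{i+1} = floor((a_0 + m_{i+1})/d_{i+1}):
  m_1 = 1*19 - 0 = 19, d_1 = (373 - 19^2)/1 = 12/1 = 12, a_1 = floor((19 + 19)/12) = 3.
  m_2 = 12*3 - 19 = 17, d_2 = (373 - 17^2)/12 = 84/12 = 7, a_2 = floor((19 + 17)/7) = 5.
  m_3 = 7*5 - 17 = 18, d_3 = (373 - 18^2)/7 = 49/7 = 7, a_3 = floor((19 + 18)/7) = 5.
  m_4 = 7*5 - 18 = 17, d_4 = (373 - 17^2)/7 = 84/7 = 12, a_4 = floor((19 + 17)/12) = 3.
  m_5 = 12*3 - 17 = 19, d_5 = (373 - 19^2)/12 = 12/12 = 1, a_5 = floor((19 + 19)/1) = 38.
  m_6 = 1*38 - 19 = 19, d_6 = (373 - 19^2)/1 = 12/1 = 12: (m_6, d_6) = (m_1, d_1) = (19, 12), so from here the quotients repeat a_1, ..., a_5; the period length is 5.
So sqrt(373) = [19; (3, 5, 5, 3, 38)] with period length k = 5.
k is odd, so (p_{k-1}, q_{k-1}) only solves x^2 - 373y^2 = -1 and the fundamental solution of x^2 - 373y^2 = 1 is (p_{2k-1}, q_{2k-1}) = (p_9, q_9); compute convergents through index 9, running through the period twice.
Convergents (p_i = a_i*p_{i-1} + p_{i-2}, q_i = a_i*q_{i-1} + q_{i-2} with p_{-2}=0, p_{-1}=1, q_{-2}=1, q_{-1}=0):
  i=0: a_0=19, p_0 = 19*1 + 0 = 19, q_0 = 19*0 + 1 = 1.
  i=1: a_1=3, p_1 = 3*19 + 1 = 58, q_1 = 3*1 + 0 = 3.
  i=2: a_2=5, p_2 = 5*58 + 19 = 309, q_2 = 5*3 + 1 = 16.
  i=3: a_3=5, p_3 = 5*309 + 58 = 1603, q_3 = 5*16 + 3 = 83.
  i=4: a_4=3, p_4 = 3*1603 + 309 = 5118, q_4 = 3*83 + 16 = 265.
  i=5: a_5=38, p_5 = 38*5118 + 1603 = 196087, q_5 = 38*265 + 83 = 10153.
  i=6: a_6=3, p_6 = 3*196087 + 5118 = 593379, q_6 = 3*10153 + 265 = 30724.
  i=7: a_7=5, p_7 = 5*593379 + 196087 = 3162982, q_7 = 5*30724 + 10153 = 163773.
  i=8: a_8=5, p_8 = 5*3162982 + 593379 = 16408289, q_8 = 5*163773 + 30724 = 849589.
  i=9: a_9=3, p_9 = 3*16408289 + 3162982 = 52387849, q_9 = 3*849589 + 163773 = 2712540.
Indeed p_4^2 - 373*q_4^2 = 26193924 - 26193925 = -1, not +1.
Check: 52387849^2 - 373*2712540^2 = 2744486722846801 - 2744486722846800 = 1, so (x, y) = (52387849, 2712540) solves the equation, and by the theorem it is the least positive solution.

(x, y) = (52387849, 2712540)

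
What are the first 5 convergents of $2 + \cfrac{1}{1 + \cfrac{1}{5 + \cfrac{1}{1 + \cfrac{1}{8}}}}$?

2/1, 3/1, 17/6, 20/7, 177/62

Using the convergent recurrence p_i = a_i*p_{i-1} + p_{i-2}, q_i = a_i*q_{i-1} + q_{i-2} with p_{-2}=0, p_{-1}=1, q_{-2}=1, q_{-1}=0:
  i=0: a_0=2, p_0 = 2*1 + 0 = 2, q_0 = 2*0 + 1 = 1.
  i=1: a_1=1, p_1 = 1*2 + 1 = 3, q_1 = 1*1 + 0 = 1.
  i=2: a_2=5, p_2 = 5*3 + 2 = 17, q_2 = 5*1 + 1 = 6.
  i=3: a_3=1, p_3 = 1*17 + 3 = 20, q_3 = 1*6 + 1 = 7.
  i=4: a_4=8, p_4 = 8*20 + 17 = 177, q_4 = 8*7 + 6 = 62.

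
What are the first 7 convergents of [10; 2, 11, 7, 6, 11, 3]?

Using the convergent recurrence p_i = a_i*p_{i-1} + p_{i-2}, q_i = a_i*q_{i-1} + q_{i-2} with p_{-2}=0, p_{-1}=1, q_{-2}=1, q_{-1}=0:
  i=0: a_0=10, p_0 = 10*1 + 0 = 10, q_0 = 10*0 + 1 = 1.
  i=1: a_1=2, p_1 = 2*10 + 1 = 21, q_1 = 2*1 + 0 = 2.
  i=2: a_2=11, p_2 = 11*21 + 10 = 241, q_2 = 11*2 + 1 = 23.
  i=3: a_3=7, p_3 = 7*241 + 21 = 1708, q_3 = 7*23 + 2 = 163.
  i=4: a_4=6, p_4 = 6*1708 + 241 = 10489, q_4 = 6*163 + 23 = 1001.
  i=5: a_5=11, p_5 = 11*10489 + 1708 = 117087, q_5 = 11*1001 + 163 = 11174.
  i=6: a_6=3, p_6 = 3*117087 + 10489 = 361750, q_6 = 3*11174 + 1001 = 34523.

10/1, 21/2, 241/23, 1708/163, 10489/1001, 117087/11174, 361750/34523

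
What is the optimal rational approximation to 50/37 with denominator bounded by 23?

Expand x = 50/37 as a continued fraction with the Euclidean algorithm:
  50 = 1*37 + 13, so a_0 = 1.
  37 = 2*13 + 11, so a_1 = 2.
  13 = 1*11 + 2, so a_2 = 1.
  11 = 5*2 + 1, so a_3 = 5.
  2 = 2*1 + 0, so a_4 = 2.
so x = [1; 2, 1, 5, 2].
Convergents (p_i = a_i*p_{i-1} + p_{i-2}, q_i = a_i*q_{i-1} + q_{i-2} with p_{-2}=0, p_{-1}=1, q_{-2}=1, q_{-1}=0), until the denominator exceeds 23:
  i=0: a_0=1, p_0 = 1*1 + 0 = 1, q_0 = 1*0 + 1 = 1.
  i=1: a_1=2, p_1 = 2*1 + 1 = 3, q_1 = 2*1 + 0 = 2.
  i=2: a_2=1, p_2 = 1*3 + 1 = 4, q_2 = 1*2 + 1 = 3.
  i=3: a_3=5, p_3 = 5*4 + 3 = 23, q_3 = 5*3 + 2 = 17.
  i=4: a_4=2, p_4 = 2*23 + 4 = 50, q_4 = 2*17 + 3 = 37.
q_4 = 37 > 23, so the last convergent with denominator <= 23 is p_3/q_3 = 23/17.
The closest fraction with denominator <= 23 is either p_3/q_3 or the intermediate fraction (k*p_3 + p_2)/(k*q_3 + q_2) with the largest k >= 1 whose denominator stays <= 23; these approach x as k grows, and every other convergent or intermediate fraction in range is farther away.
Largest k: floor((23 - q_2)/q_3) = floor((23 - 3)/17) = 1.
That gives (1*23 + 4)/(1*17 + 3) = 27/20.
Compare the errors: |x - 23/17| = |50*17 - 23*37|/(37*17) = 1/629, and |x - 27/20| = |50*20 - 27*37|/(37*20) = 1/740.
Cross-multiplying, 1*629 = 629 < 740 = 1*740, so 1/740 is smaller: the intermediate fraction 27/20 is closer to x than 23/17.

27/20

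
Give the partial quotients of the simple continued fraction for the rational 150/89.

Run the Euclidean algorithm on 150 and 89; the successive quotients are the partial quotients a_0, a_1, ... (each step inverts the fractional part left over by the previous one):
  150 = 1*89 + 61, so a_0 = 1.
  89 = 1*61 + 28, so a_1 = 1.
  61 = 2*28 + 5, so a_2 = 2.
  28 = 5*5 + 3, so a_3 = 5.
  5 = 1*3 + 2, so a_4 = 1.
  3 = 1*2 + 1, so a_5 = 1.
  2 = 2*1 + 0, so a_6 = 2.
The remainder reaches 0 after 7 divisions, so the expansion has 7 partial quotients, read off in order.

[1; 1, 2, 5, 1, 1, 2]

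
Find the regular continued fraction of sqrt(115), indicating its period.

[10; (1, 2, 1, 1, 1, 1, 1, 2, 1, 20)]

Write x_i = (sqrt(115) + m_i)/d_i with (m_0, d_0) = (0, 1). a_0 = floor(sqrt(115)) = 10, since 10^2 = 100 <= 115 < 121 = 11^2.
Iterate m_{i+1} = d_i*a_i - m_i, d_{i+1} = (115 - m_{i+1}^2)/d_i, a_{i+1} = floor((a_0 + m_{i+1})/d_{i+1}):
  m_1 = 1*10 - 0 = 10, d_1 = (115 - 10^2)/1 = 15/1 = 15, a_1 = floor((10 + 10)/15) = 1.
  m_2 = 15*1 - 10 = 5, d_2 = (115 - 5^2)/15 = 90/15 = 6, a_2 = floor((10 + 5)/6) = 2.
  m_3 = 6*2 - 5 = 7, d_3 = (115 - 7^2)/6 = 66/6 = 11, a_3 = floor((10 + 7)/11) = 1.
  m_4 = 11*1 - 7 = 4, d_4 = (115 - 4^2)/11 = 99/11 = 9, a_4 = floor((10 + 4)/9) = 1.
  m_5 = 9*1 - 4 = 5, d_5 = (115 - 5^2)/9 = 90/9 = 10, a_5 = floor((10 + 5)/10) = 1.
  m_6 = 10*1 - 5 = 5, d_6 = (115 - 5^2)/10 = 90/10 = 9, a_6 = floor((10 + 5)/9) = 1.
  m_7 = 9*1 - 5 = 4, d_7 = (115 - 4^2)/9 = 99/9 = 11, a_7 = floor((10 + 4)/11) = 1.
  m_8 = 11*1 - 4 = 7, d_8 = (115 - 7^2)/11 = 66/11 = 6, a_8 = floor((10 + 7)/6) = 2.
  m_9 = 6*2 - 7 = 5, d_9 = (115 - 5^2)/6 = 90/6 = 15, a_9 = floor((10 + 5)/15) = 1.
  m_10 = 15*1 - 5 = 10, d_10 = (115 - 10^2)/15 = 15/15 = 1, a_10 = floor((10 + 10)/1) = 20.
  m_11 = 1*20 - 10 = 10, d_11 = (115 - 10^2)/1 = 15/1 = 15: (m_11, d_11) = (m_1, d_1) = (10, 15), so from here the quotients repeat a_1, ..., a_10; the period length is 10.
Hence the expansion of sqrt(115) is a_0 = 10 followed by the repeating block 1, 2, 1, 1, 1, 1, 1, 2, 1, 20 (period 10).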